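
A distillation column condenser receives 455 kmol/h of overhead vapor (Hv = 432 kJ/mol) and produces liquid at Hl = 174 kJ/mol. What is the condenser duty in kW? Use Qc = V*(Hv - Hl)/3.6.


Qc = 455 * (432 - 174) / 3.6 = 455 * 258 / 3.6 = 32610

32610 kW


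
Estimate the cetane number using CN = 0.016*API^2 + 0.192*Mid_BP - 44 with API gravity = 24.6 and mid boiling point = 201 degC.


CN = 0.016 * 24.6^2 + 0.192 * 201 - 44
CN = 9.68256 + 38.592 - 44 = 4.27456

4.27456


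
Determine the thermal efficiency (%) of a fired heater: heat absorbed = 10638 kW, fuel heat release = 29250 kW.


Furnace efficiency = Q_absorbed / Q_fuel * 100
= 10638 / 29250 * 100 = 36.37

36.37 %


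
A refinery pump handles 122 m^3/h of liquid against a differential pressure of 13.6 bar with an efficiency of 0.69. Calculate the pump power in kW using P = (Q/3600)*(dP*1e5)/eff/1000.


Q = 122 / 3600 = 0.0338889 m^3/s
P = 0.0338889 * (13.6 * 1e5) / 0.69 / 1000 = 66.80

66.80 kW


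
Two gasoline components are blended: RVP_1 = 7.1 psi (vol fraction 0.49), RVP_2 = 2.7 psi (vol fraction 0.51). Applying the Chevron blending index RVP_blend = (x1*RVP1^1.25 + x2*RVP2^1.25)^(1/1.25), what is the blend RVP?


Chevron index: RVP_blend = (sum xi*RVPi^1.25)^(1/1.25)
RVP^1.25 terms: 0.49 * 7.1^1.25 + 0.51 * 2.7^1.25 = 7.44409
RVP_blend = 7.44409^(1/1.25) = 4.983

4.983 psi


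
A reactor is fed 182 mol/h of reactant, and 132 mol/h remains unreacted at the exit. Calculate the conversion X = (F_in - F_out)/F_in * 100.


X = (F_in - F_out) / F_in * 100
Moles reacted = 182 - 132 = 50
X = 50 / 182 * 100
= 0.2747 * 100
= 27.47 %

27.47 %


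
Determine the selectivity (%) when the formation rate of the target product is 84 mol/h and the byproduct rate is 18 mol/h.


Selectivity = desired / (desired + undesired) * 100
Total products = 84 + 18 = 102 mol/h
S = 84 / 102 * 100
= 0.8235 * 100
= 82.35 %

82.35 %


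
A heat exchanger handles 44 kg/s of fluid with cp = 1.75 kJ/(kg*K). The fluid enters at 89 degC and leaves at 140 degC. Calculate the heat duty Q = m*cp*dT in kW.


Q = m_dot * cp * delta_T
delta_T = 140 - 89 = 51 K
Q = 44 * 1.75 * 51
= 77 * 51
= 3927 kW

3927 kW


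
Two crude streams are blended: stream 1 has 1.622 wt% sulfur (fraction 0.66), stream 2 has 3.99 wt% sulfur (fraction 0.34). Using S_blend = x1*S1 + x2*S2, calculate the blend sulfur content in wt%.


Linear sulfur blending: S_blend = x1*S1 + x2*S2
Contribution 1: 0.66 * 1.622 = 1.07052 wt%
Contribution 2: 0.34 * 3.99 = 1.3566 wt%
S_blend = 1.07052 + 1.3566 = 2.42712

2.42712 wt%


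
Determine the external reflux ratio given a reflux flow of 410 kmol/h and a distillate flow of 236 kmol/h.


Reflux ratio definition: R = L / D (liquid returned / distillate withdrawn)
L = 410 kmol/h, D = 236 kmol/h
R = 410 / 236 = 1.737

1.737


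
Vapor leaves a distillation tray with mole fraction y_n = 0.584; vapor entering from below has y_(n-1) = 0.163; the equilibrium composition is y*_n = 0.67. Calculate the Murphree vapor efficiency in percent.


Murphree vapor efficiency: EMV = (y_n - y_(n-1)) / (y*_n - y_(n-1)) * 100
EMV = (0.584 - 0.163) / (0.67 - 0.163) * 100 = 0.421 / 0.507 * 100 = 83.04

83.04 %


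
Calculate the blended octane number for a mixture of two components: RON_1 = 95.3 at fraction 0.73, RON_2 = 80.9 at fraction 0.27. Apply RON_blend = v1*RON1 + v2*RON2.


Linear blending: RON_blend = sum(vi * RONi)
Contribution 1: 0.73 * 95.3 = 69.569
Contribution 2: 0.27 * 80.9 = 21.843
RON_blend = 69.569 + 21.843 = 91.412

91.412


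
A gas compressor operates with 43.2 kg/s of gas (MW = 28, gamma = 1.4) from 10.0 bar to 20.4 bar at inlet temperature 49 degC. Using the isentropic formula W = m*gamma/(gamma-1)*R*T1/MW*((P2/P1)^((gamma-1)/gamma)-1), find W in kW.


Isentropic work: W = m*(gamma/(gamma-1))*(R*T1/MW)*((P2/P1)^((gamma-1)/gamma) - 1)
T1 = 49 + 273.15 = 322.15 K
Pressure ratio = 20.4 / 10.0 = 2.04
Exponent = (1.4 - 1)/1.4 = 0.285714
(P2/P1)^exp - 1 = 2.04^0.285714 - 1 = 0.22593
W = 43.2 * 1.4 / 0.4 * 8.314 * 322.15 / 28 * 0.22593 = 3268

3268 kW


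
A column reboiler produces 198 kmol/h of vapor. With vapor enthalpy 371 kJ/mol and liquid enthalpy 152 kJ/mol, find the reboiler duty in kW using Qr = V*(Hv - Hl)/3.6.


Qr = 198 * (371 - 152) / 3.6 = 198 * 219 / 3.6 = 12040

12040 kW


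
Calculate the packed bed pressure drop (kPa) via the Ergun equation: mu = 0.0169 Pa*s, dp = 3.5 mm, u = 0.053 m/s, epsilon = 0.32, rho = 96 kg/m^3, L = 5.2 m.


dp = 3.5 mm = 0.0035 m
Viscous term = 150*0.0169*0.053*(1-0.32)^2 / (0.0035^2*0.32^3) = 154770
Inertial term = 1.75*96*0.053^2*(1-0.32) / (0.0035*0.32^3) = 2798.03
dP/L = 154770 + 2798.03 = 157568 Pa/m
dP = 157568 * 5.2 / 1000 = 819.4 kPa

819.4 kPa


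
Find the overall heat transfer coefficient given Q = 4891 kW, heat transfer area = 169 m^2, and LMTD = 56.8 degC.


From Q = U*A*LMTD, U = Q / (A * LMTD)
U = 4891 / (169 * 56.8) = 4891 / 9599.2 = 0.5095

0.5095 kW/(m^2*K)


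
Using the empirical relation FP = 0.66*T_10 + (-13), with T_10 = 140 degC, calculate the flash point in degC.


FP = 0.66 * 140 + (-13) = 79.4

79.4 degC


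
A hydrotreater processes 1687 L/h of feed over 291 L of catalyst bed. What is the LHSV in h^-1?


LHSV = volumetric feed rate / catalyst volume
= 1687 L/h / 291 L
= 5.797 h^-1

5.797 h^-1


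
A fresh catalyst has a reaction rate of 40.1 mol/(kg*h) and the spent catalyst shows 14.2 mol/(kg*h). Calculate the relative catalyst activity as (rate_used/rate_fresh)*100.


Activity (%) = (rate_used / rate_fresh) * 100
rate_used = 14.2, rate_fresh = 40.1
= (14.2 / 40.1) * 100
= 0.3541 * 100 = 35.41

35.41 %


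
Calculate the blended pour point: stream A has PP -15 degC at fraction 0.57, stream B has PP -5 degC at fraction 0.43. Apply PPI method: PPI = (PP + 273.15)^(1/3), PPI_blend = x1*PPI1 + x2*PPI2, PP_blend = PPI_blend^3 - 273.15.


PPI_1 = (-15 + 273.15)^(1/3) = 6.36733
PPI_2 = (-5 + 273.15)^(1/3) = 6.448508
PPI_blend = 0.57 * 6.36733 + 0.43 * 6.448508 = 6.402237
PP_blend = 6.402237^3 - 273.15 = 262.419 - 273.15 = -10.73

-10.73 degC


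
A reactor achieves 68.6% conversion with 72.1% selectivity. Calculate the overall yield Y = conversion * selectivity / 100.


Overall yield = conversion (%) * selectivity (%) / 100
Conversion = 68.6%, Selectivity = 72.1%
Y = 68.6 * 72.1 / 100
= 49.4606 %

49.4606 %


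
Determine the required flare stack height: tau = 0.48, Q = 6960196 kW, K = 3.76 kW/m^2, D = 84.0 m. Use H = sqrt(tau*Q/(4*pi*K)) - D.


tau*Q/(4*pi*K) = 0.48 * 6960196 / (4 * pi * 3.76) = 70707.4
sqrt(70707.4) = 265.909
H = 265.909 - 84.0 = 181.9

181.9 m


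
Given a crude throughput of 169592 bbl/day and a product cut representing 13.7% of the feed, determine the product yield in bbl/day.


Crude throughput = 169592 bbl/day
Fraction yield = 13.7%
yield = throughput * fraction / 100
yield = 169592 * 13.7 / 100 = 23234.104

23234.104 bbl/day


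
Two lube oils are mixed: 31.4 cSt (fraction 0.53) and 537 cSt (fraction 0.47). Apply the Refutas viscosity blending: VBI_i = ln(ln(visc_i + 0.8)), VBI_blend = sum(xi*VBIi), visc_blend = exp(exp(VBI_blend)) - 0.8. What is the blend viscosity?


Refutas method: VBN_i = 14.534*ln(ln(visc_i + 0.8)) + 10.975, blended linearly by mass fraction; since VBN is linear in VBI_i = ln(ln(visc_i + 0.8)) and the fractions sum to 1, blend VBI directly: visc = exp(exp(VBI_blend)) - 0.8
VBI_1 = ln(ln(31.4 + 0.8)) = 1.24472
VBI_2 = ln(ln(537 + 0.8)) = 1.83856
VBI_blend = 0.53 * 1.24472 + 0.47 * 1.83856 = 1.52382
visc_blend = exp(exp(1.52382)) - 0.8 = 97.67

97.67 cSt


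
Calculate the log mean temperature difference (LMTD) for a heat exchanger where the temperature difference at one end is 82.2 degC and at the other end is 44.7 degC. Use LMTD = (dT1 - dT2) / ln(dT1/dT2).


LMTD = (dT1 - dT2) / ln(dT1/dT2)
= (82.2 - 44.7) / ln(82.2 / 44.7) = 37.5 / 0.609182 = 61.56

61.56 degC


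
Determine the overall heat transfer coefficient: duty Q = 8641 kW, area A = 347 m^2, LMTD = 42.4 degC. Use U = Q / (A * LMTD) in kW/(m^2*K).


From Q = U*A*LMTD, U = Q / (A * LMTD)
U = 8641 / (347 * 42.4) = 8641 / 14712.8 = 0.5873

0.5873 kW/(m^2*K)


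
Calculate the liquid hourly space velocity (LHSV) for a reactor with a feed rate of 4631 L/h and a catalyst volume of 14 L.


LHSV = volumetric feed rate / catalyst volume
= 4631 L/h / 14 L
= 330.8 h^-1

330.8 h^-1


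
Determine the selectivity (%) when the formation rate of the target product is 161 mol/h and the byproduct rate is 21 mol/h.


Selectivity = desired / (desired + undesired) * 100
Total products = 161 + 21 = 182 mol/h
S = 161 / 182 * 100
= 0.8846 * 100
= 88.46 %

88.46 %


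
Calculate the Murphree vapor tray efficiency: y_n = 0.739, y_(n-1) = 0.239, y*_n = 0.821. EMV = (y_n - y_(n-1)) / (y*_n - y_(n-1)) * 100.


Murphree vapor efficiency: EMV = (y_n - y_(n-1)) / (y*_n - y_(n-1)) * 100
EMV = (0.739 - 0.239) / (0.821 - 0.239) * 100 = 0.5 / 0.582 * 100 = 85.91

85.91 %


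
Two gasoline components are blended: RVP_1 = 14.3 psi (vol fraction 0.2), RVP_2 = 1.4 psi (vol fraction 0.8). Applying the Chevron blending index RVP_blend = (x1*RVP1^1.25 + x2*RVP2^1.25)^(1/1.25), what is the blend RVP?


Chevron index: RVP_blend = (sum xi*RVPi^1.25)^(1/1.25)
RVP^1.25 terms: 0.2 * 14.3^1.25 + 0.8 * 1.4^1.25 = 6.77989
RVP_blend = 6.77989^(1/1.25) = 4.624

4.624 psi


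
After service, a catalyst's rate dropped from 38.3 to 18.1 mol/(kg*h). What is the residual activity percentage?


Activity (%) = (rate_used / rate_fresh) * 100
rate_used = 18.1, rate_fresh = 38.3
= (18.1 / 38.3) * 100
= 0.4726 * 100 = 47.26

47.26 %


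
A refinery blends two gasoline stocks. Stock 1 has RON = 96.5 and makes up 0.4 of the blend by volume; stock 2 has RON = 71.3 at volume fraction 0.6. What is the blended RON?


Linear blending: RON_blend = sum(vi * RONi)
Contribution 1: 0.4 * 96.5 = 38.6
Contribution 2: 0.6 * 71.3 = 42.78
RON_blend = 38.6 + 42.78 = 81.38

81.38


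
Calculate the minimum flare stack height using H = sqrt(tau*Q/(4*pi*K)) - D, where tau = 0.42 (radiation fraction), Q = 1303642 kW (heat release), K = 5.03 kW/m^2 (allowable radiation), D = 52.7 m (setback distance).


tau*Q/(4*pi*K) = 0.42 * 1303642 / (4 * pi * 5.03) = 8662.23
sqrt(8662.23) = 93.0711
H = 93.0711 - 52.7 = 40.37

40.37 m


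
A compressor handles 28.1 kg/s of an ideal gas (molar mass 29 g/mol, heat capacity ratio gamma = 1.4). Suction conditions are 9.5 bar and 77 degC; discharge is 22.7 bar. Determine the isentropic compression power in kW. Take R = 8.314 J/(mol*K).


Isentropic work: W = m*(gamma/(gamma-1))*(R*T1/MW)*((P2/P1)^((gamma-1)/gamma) - 1)
T1 = 77 + 273.15 = 350.15 K
Pressure ratio = 22.7 / 9.5 = 2.38947
Exponent = (1.4 - 1)/1.4 = 0.285714
(P2/P1)^exp - 1 = 2.38947^0.285714 - 1 = 0.282585
W = 28.1 * 1.4 / 0.4 * 8.314 * 350.15 / 29 * 0.282585 = 2790

2790 kW


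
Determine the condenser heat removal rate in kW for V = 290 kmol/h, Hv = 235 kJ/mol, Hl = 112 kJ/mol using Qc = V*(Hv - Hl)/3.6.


Qc = 290 * (235 - 112) / 3.6 = 290 * 123 / 3.6 = 9908

9908 kW


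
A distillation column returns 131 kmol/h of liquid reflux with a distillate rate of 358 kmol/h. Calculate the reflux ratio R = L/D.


Reflux ratio definition: R = L / D (liquid returned / distillate withdrawn)
L = 131 kmol/h, D = 358 kmol/h
R = 131 / 358 = 0.3659

0.3659


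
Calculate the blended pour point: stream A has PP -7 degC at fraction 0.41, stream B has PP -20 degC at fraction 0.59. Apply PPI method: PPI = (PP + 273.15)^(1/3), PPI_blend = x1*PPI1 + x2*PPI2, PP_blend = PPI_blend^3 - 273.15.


PPI_1 = (-7 + 273.15)^(1/3) = 6.432436
PPI_2 = (-20 + 273.15)^(1/3) = 6.325953
PPI_blend = 0.41 * 6.432436 + 0.59 * 6.325953 = 6.369611
PP_blend = 6.369611^3 - 273.15 = 258.4275 - 273.15 = -14.72

-14.72 degC


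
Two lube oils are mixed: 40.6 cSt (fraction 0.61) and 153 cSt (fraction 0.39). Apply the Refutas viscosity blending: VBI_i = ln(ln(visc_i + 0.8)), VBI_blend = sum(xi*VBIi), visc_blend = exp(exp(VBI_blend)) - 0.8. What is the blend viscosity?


Refutas method: VBN_i = 14.534*ln(ln(visc_i + 0.8)) + 10.975, blended linearly by mass fraction; since VBN is linear in VBI_i = ln(ln(visc_i + 0.8)) and the fractions sum to 1, blend VBI directly: visc = exp(exp(VBI_blend)) - 0.8
VBI_1 = ln(ln(40.6 + 0.8)) = 1.31461
VBI_2 = ln(ln(153 + 0.8)) = 1.61654
VBI_blend = 0.61 * 1.31461 + 0.39 * 1.61654 = 1.43236
visc_blend = exp(exp(1.43236)) - 0.8 = 65.13

65.13 cSt


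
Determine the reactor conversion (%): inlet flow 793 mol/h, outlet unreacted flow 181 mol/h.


X = (F_in - F_out) / F_in * 100
Moles reacted = 793 - 181 = 612
X = 612 / 793 * 100
= 0.7718 * 100
= 77.18 %

77.18 %


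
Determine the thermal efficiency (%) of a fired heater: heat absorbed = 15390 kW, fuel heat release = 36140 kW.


Furnace efficiency = Q_absorbed / Q_fuel * 100
= 15390 / 36140 * 100 = 42.58

42.58 %


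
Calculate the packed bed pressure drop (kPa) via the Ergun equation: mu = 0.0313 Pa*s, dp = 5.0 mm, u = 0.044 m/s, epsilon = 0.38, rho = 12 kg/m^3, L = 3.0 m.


dp = 5.0 mm = 0.005 m
Viscous term = 150*0.0313*0.044*(1-0.38)^2 / (0.005^2*0.38^3) = 57887
Inertial term = 1.75*12*0.044^2*(1-0.38) / (0.005*0.38^3) = 91.8746
dP/L = 57887 + 91.8746 = 57978.9 Pa/m
dP = 57978.9 * 3.0 / 1000 = 173.9 kPa

173.9 kPa


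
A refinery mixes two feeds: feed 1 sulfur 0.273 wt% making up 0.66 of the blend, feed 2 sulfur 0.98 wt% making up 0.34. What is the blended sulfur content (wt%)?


Linear sulfur blending: S_blend = x1*S1 + x2*S2
Contribution 1: 0.66 * 0.273 = 0.18018 wt%
Contribution 2: 0.34 * 0.98 = 0.3332 wt%
S_blend = 0.18018 + 0.3332 = 0.51338

0.51338 wt%


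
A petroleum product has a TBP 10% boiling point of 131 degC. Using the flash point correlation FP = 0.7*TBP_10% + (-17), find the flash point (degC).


FP = 0.7 * 131 + (-17) = 74.7

74.7 degC


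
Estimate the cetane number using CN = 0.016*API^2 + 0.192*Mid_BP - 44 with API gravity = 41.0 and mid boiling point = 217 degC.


CN = 0.016 * 41.0^2 + 0.192 * 217 - 44
CN = 26.896 + 41.664 - 44 = 24.56

24.56


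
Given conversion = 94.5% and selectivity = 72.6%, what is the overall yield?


Overall yield = conversion (%) * selectivity (%) / 100
Conversion = 94.5%, Selectivity = 72.6%
Y = 94.5 * 72.6 / 100
= 68.607 %

68.607 %


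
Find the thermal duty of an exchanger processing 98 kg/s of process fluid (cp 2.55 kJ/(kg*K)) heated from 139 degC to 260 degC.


Q = m_dot * cp * delta_T
delta_T = 260 - 139 = 121 K
Q = 98 * 2.55 * 121
= 249.9 * 121
= 30237.9 kW

30237.9 kW


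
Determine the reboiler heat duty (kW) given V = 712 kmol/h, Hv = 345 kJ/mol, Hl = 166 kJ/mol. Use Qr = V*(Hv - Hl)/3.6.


Qr = 712 * (345 - 166) / 3.6 = 712 * 179 / 3.6 = 35400

35400 kW


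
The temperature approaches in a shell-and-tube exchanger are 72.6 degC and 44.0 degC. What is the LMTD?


LMTD = (dT1 - dT2) / ln(dT1/dT2)
= (72.6 - 44.0) / ln(72.6 / 44.0) = 28.6 / 0.500775 = 57.11

57.11 degC


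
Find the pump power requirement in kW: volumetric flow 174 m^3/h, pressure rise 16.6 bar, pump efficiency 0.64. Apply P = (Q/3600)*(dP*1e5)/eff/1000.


Q = 174 / 3600 = 0.0483333 m^3/s
P = 0.0483333 * (16.6 * 1e5) / 0.64 / 1000 = 125.4

125.4 kW


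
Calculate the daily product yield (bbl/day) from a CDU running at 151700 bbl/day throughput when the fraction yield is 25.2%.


Crude throughput = 151700 bbl/day
Fraction yield = 25.2%
yield = throughput * fraction / 100
yield = 151700 * 25.2 / 100 = 38228.4

38228.4 bbl/day


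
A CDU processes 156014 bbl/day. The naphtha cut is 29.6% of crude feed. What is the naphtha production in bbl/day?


Crude throughput = 156014 bbl/day
Fraction yield = 29.6%
yield = throughput * fraction / 100
yield = 156014 * 29.6 / 100 = 46180.144

46180.144 bbl/day


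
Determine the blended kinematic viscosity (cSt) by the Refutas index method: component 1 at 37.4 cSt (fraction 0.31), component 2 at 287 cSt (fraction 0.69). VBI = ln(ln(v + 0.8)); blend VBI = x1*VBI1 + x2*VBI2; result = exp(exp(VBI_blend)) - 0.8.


Refutas method: VBN_i = 14.534*ln(ln(visc_i + 0.8)) + 10.975, blended linearly by mass fraction; since VBN is linear in VBI_i = ln(ln(visc_i + 0.8)) and the fractions sum to 1, blend VBI directly: visc = exp(exp(VBI_blend)) - 0.8
VBI_1 = ln(ln(37.4 + 0.8)) = 1.29276
VBI_2 = ln(ln(287 + 0.8)) = 1.73382
VBI_blend = 0.31 * 1.29276 + 0.69 * 1.73382 = 1.59709
visc_blend = exp(exp(1.59709)) - 0.8 = 138.8

138.8 cSt


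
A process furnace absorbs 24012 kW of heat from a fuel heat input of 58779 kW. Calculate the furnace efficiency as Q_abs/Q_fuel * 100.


Furnace efficiency = Q_absorbed / Q_fuel * 100
= 24012 / 58779 * 100 = 40.85

40.85 %


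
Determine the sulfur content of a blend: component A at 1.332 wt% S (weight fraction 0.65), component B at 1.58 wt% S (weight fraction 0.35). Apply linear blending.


Linear sulfur blending: S_blend = x1*S1 + x2*S2
Contribution 1: 0.65 * 1.332 = 0.8658 wt%
Contribution 2: 0.35 * 1.58 = 0.553 wt%
S_blend = 0.8658 + 0.553 = 1.4188

1.4188 wt%


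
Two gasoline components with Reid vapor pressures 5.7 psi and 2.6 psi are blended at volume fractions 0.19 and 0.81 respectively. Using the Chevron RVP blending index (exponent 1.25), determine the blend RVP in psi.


Chevron index: RVP_blend = (sum xi*RVPi^1.25)^(1/1.25)
RVP^1.25 terms: 0.19 * 5.7^1.25 + 0.81 * 2.6^1.25 = 4.34764
RVP_blend = 4.34764^(1/1.25) = 3.240

3.240 psi


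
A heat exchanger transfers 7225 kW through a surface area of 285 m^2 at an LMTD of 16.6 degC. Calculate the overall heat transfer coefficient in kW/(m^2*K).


From Q = U*A*LMTD, U = Q / (A * LMTD)
U = 7225 / (285 * 16.6) = 7225 / 4731 = 1.527

1.527 kW/(m^2*K)


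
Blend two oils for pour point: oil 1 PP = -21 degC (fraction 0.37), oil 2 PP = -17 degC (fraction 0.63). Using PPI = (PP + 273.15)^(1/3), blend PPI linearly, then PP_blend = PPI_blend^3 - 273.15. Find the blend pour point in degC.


PPI_1 = (-21 + 273.15)^(1/3) = 6.317613
PPI_2 = (-17 + 273.15)^(1/3) = 6.350844
PPI_blend = 0.37 * 6.317613 + 0.63 * 6.350844 = 6.338549
PP_blend = 6.338549^3 - 273.15 = 254.6652 - 273.15 = -18.48

-18.48 degC


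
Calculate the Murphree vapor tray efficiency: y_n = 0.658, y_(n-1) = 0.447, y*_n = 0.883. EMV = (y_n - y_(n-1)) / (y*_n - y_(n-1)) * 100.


Murphree vapor efficiency: EMV = (y_n - y_(n-1)) / (y*_n - y_(n-1)) * 100
EMV = (0.658 - 0.447) / (0.883 - 0.447) * 100 = 0.211 / 0.436 * 100 = 48.39

48.39 %


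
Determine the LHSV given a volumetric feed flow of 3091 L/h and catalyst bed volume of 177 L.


LHSV = volumetric feed rate / catalyst volume
= 3091 L/h / 177 L
= 17.46 h^-1

17.46 h^-1


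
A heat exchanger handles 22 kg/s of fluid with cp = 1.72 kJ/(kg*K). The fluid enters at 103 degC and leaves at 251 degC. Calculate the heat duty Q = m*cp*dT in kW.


Q = m_dot * cp * delta_T
delta_T = 251 - 103 = 148 K
Q = 22 * 1.72 * 148
= 37.84 * 148
= 5600.32 kW

5600.32 kW


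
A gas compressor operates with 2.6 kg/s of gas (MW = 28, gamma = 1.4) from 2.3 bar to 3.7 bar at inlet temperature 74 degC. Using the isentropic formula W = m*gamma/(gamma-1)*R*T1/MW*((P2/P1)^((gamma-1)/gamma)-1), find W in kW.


Isentropic work: W = m*(gamma/(gamma-1))*(R*T1/MW)*((P2/P1)^((gamma-1)/gamma) - 1)
T1 = 74 + 273.15 = 347.15 K
Pressure ratio = 3.7 / 2.3 = 1.6087
Exponent = (1.4 - 1)/1.4 = 0.285714
(P2/P1)^exp - 1 = 1.6087^0.285714 - 1 = 0.145494
W = 2.6 * 1.4 / 0.4 * 8.314 * 347.15 / 28 * 0.145494 = 136.5

136.5 kW


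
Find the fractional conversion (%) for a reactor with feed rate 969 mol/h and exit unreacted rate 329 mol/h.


X = (F_in - F_out) / F_in * 100
Moles reacted = 969 - 329 = 640
X = 640 / 969 * 100
= 0.6605 * 100
= 66.05 %

66.05 %


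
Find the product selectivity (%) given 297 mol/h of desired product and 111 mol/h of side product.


Selectivity = desired / (desired + undesired) * 100
Total products = 297 + 111 = 408 mol/h
S = 297 / 408 * 100
= 0.7279 * 100
= 72.79 %

72.79 %


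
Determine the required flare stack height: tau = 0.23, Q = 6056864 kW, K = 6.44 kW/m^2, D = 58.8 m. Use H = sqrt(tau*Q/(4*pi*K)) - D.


tau*Q/(4*pi*K) = 0.23 * 6056864 / (4 * pi * 6.44) = 17213.9
sqrt(17213.9) = 131.202
H = 131.202 - 58.8 = 72.40

72.40 m


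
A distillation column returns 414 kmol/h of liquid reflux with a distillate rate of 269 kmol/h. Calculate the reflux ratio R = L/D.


Reflux ratio definition: R = L / D (liquid returned / distillate withdrawn)
L = 414 kmol/h, D = 269 kmol/h
R = 414 / 269 = 1.539

1.539


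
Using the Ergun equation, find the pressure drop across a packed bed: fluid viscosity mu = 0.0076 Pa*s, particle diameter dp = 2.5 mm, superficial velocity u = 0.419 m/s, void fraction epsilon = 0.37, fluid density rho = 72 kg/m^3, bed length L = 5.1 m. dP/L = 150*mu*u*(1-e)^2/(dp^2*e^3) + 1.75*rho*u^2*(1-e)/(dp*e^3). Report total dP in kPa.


dp = 2.5 mm = 0.0025 m
Viscous term = 150*0.0076*0.419*(1-0.37)^2 / (0.0025^2*0.37^3) = 598845
Inertial term = 1.75*72*0.419^2*(1-0.37) / (0.0025*0.37^3) = 110051
dP/L = 598845 + 110051 = 708896 Pa/m
dP = 708896 * 5.1 / 1000 = 3615 kPa

3615 kPa


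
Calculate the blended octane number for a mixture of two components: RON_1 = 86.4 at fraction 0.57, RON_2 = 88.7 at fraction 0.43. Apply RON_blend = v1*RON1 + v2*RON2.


Linear blending: RON_blend = sum(vi * RONi)
Contribution 1: 0.57 * 86.4 = 49.248
Contribution 2: 0.43 * 88.7 = 38.141
RON_blend = 49.248 + 38.141 = 87.389

87.389


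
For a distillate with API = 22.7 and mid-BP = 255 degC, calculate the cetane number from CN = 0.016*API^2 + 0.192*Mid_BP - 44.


CN = 0.016 * 22.7^2 + 0.192 * 255 - 44
CN = 8.24464 + 48.96 - 44 = 13.20464

13.20464


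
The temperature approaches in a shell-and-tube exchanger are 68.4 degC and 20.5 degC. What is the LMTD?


LMTD = (dT1 - dT2) / ln(dT1/dT2)
= (68.4 - 20.5) / ln(68.4 / 20.5) = 47.9 / 1.20495 = 39.75

39.75 degC


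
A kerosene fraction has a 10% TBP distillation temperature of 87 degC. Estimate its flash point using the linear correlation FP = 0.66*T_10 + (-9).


FP = 0.66 * 87 + (-9) = 48.42

48.42 degC


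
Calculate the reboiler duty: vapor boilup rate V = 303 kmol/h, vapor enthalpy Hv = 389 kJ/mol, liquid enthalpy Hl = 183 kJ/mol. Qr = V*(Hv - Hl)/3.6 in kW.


Qr = 303 * (389 - 183) / 3.6 = 303 * 206 / 3.6 = 17340

17340 kW


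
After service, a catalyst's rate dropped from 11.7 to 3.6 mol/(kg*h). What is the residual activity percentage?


Activity (%) = (rate_used / rate_fresh) * 100
rate_used = 3.6, rate_fresh = 11.7
= (3.6 / 11.7) * 100
= 0.3077 * 100 = 30.77

30.77 %


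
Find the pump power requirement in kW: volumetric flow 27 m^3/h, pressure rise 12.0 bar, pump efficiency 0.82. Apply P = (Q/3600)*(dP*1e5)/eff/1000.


Q = 27 / 3600 = 0.0075 m^3/s
P = 0.0075 * (12.0 * 1e5) / 0.82 / 1000 = 10.98

10.98 kW


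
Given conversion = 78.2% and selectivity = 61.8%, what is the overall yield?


Overall yield = conversion (%) * selectivity (%) / 100
Conversion = 78.2%, Selectivity = 61.8%
Y = 78.2 * 61.8 / 100
= 48.3276 %

48.3276 %


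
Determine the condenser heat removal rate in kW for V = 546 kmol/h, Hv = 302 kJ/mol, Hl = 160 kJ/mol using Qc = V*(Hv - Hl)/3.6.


Qc = 546 * (302 - 160) / 3.6 = 546 * 142 / 3.6 = 21540

21540 kW


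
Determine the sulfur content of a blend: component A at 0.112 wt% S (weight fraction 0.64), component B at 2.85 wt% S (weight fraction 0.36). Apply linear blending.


Linear sulfur blending: S_blend = x1*S1 + x2*S2
Contribution 1: 0.64 * 0.112 = 0.07168 wt%
Contribution 2: 0.36 * 2.85 = 1.026 wt%
S_blend = 0.07168 + 1.026 = 1.09768

1.09768 wt%


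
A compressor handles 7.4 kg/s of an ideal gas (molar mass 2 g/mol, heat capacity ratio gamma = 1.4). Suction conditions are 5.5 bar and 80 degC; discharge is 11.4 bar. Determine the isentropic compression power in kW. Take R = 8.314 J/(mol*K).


Isentropic work: W = m*(gamma/(gamma-1))*(R*T1/MW)*((P2/P1)^((gamma-1)/gamma) - 1)
T1 = 80 + 273.15 = 353.15 K
Pressure ratio = 11.4 / 5.5 = 2.07273
Exponent = (1.4 - 1)/1.4 = 0.285714
(P2/P1)^exp - 1 = 2.07273^0.285714 - 1 = 0.231518
W = 7.4 * 1.4 / 0.4 * 8.314 * 353.15 / 2 * 0.231518 = 8803

8803 kW


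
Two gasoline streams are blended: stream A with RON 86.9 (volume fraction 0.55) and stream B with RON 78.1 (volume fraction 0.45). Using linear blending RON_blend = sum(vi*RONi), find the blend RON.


Linear blending: RON_blend = sum(vi * RONi)
Contribution 1: 0.55 * 86.9 = 47.795
Contribution 2: 0.45 * 78.1 = 35.145
RON_blend = 47.795 + 35.145 = 82.94

82.94


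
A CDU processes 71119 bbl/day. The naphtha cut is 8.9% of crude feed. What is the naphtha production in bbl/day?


Crude throughput = 71119 bbl/day
Fraction yield = 8.9%
yield = throughput * fraction / 100
yield = 71119 * 8.9 / 100 = 6329.591

6329.591 bbl/day


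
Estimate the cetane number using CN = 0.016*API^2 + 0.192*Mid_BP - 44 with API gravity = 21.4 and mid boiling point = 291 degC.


CN = 0.016 * 21.4^2 + 0.192 * 291 - 44
CN = 7.32736 + 55.872 - 44 = 19.19936

19.19936


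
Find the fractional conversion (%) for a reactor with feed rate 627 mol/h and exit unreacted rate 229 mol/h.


X = (F_in - F_out) / F_in * 100
Moles reacted = 627 - 229 = 398
X = 398 / 627 * 100
= 0.6348 * 100
= 63.48 %

63.48 %


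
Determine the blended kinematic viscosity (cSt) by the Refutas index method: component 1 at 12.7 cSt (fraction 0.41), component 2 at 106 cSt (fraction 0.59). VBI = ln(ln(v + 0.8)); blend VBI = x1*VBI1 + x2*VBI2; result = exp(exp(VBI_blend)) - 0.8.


Refutas method: VBN_i = 14.534*ln(ln(visc_i + 0.8)) + 10.975, blended linearly by mass fraction; since VBN is linear in VBI_i = ln(ln(visc_i + 0.8)) and the fractions sum to 1, blend VBI directly: visc = exp(exp(VBI_blend)) - 0.8
VBI_1 = ln(ln(12.7 + 0.8)) = 0.956545
VBI_2 = ln(ln(106 + 0.8)) = 1.54136
VBI_blend = 0.41 * 0.956545 + 0.59 * 1.54136 = 1.30159
visc_blend = exp(exp(1.30159)) - 0.8 = 38.65

38.65 cSt


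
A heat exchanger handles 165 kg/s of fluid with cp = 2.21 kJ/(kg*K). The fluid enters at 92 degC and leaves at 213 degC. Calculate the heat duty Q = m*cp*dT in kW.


Q = m_dot * cp * delta_T
delta_T = 213 - 92 = 121 K
Q = 165 * 2.21 * 121
= 364.65 * 121
= 44122.65 kW

44122.65 kW


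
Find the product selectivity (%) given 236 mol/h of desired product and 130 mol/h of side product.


Selectivity = desired / (desired + undesired) * 100
Total products = 236 + 130 = 366 mol/h
S = 236 / 366 * 100
= 0.6448 * 100
= 64.48 %

64.48 %


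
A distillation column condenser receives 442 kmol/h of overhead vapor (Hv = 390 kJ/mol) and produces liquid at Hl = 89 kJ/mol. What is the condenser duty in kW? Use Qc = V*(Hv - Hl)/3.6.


Qc = 442 * (390 - 89) / 3.6 = 442 * 301 / 3.6 = 36960

36960 kW


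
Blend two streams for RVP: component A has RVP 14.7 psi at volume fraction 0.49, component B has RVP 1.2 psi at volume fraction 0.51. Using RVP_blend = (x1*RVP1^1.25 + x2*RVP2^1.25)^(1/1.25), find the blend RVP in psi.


Chevron index: RVP_blend = (sum xi*RVPi^1.25)^(1/1.25)
RVP^1.25 terms: 0.49 * 14.7^1.25 + 0.51 * 1.2^1.25 = 14.7446
RVP_blend = 14.7446^(1/1.25) = 8.608

8.608 psi


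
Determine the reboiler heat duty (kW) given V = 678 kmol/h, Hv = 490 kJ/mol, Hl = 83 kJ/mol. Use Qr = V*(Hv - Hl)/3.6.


Qr = 678 * (490 - 83) / 3.6 = 678 * 407 / 3.6 = 76650

76650 kW


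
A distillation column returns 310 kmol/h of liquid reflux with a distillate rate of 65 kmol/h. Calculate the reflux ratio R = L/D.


Reflux ratio definition: R = L / D (liquid returned / distillate withdrawn)
L = 310 kmol/h, D = 65 kmol/h
R = 310 / 65 = 4.769

4.769


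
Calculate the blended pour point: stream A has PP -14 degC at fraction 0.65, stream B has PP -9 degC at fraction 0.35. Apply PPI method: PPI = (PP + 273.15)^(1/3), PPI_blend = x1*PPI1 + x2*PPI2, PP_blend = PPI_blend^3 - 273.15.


PPI_1 = (-14 + 273.15)^(1/3) = 6.375541
PPI_2 = (-9 + 273.15)^(1/3) = 6.416283
PPI_blend = 0.65 * 6.375541 + 0.35 * 6.416283 = 6.389801
PP_blend = 6.389801^3 - 273.15 = 260.8927 - 273.15 = -12.26

-12.26 degC


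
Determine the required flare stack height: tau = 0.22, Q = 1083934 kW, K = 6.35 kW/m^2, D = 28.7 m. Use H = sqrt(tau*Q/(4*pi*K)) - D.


tau*Q/(4*pi*K) = 0.22 * 1083934 / (4 * pi * 6.35) = 2988.42
sqrt(2988.42) = 54.6664
H = 54.6664 - 28.7 = 25.97

25.97 m


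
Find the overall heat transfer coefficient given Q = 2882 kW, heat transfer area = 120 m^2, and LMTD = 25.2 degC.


From Q = U*A*LMTD, U = Q / (A * LMTD)
U = 2882 / (120 * 25.2) = 2882 / 3024 = 0.9530

0.9530 kW/(m^2*K)


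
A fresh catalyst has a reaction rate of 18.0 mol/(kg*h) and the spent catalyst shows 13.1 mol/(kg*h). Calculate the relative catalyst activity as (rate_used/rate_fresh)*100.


Activity (%) = (rate_used / rate_fresh) * 100
rate_used = 13.1, rate_fresh = 18.0
= (13.1 / 18.0) * 100
= 0.7278 * 100 = 72.78

72.78 %


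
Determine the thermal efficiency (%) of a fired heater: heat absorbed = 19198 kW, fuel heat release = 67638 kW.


Furnace efficiency = Q_absorbed / Q_fuel * 100
= 19198 / 67638 * 100 = 28.38

28.38 %


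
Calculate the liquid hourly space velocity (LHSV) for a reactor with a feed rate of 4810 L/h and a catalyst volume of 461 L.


LHSV = volumetric feed rate / catalyst volume
= 4810 L/h / 461 L
= 10.43 h^-1

10.43 h^-1


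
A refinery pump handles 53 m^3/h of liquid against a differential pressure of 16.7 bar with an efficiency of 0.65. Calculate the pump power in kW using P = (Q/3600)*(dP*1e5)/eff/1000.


Q = 53 / 3600 = 0.0147222 m^3/s
P = 0.0147222 * (16.7 * 1e5) / 0.65 / 1000 = 37.82

37.82 kW


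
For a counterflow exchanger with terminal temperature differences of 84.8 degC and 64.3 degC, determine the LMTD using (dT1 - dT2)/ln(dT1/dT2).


LMTD = (dT1 - dT2) / ln(dT1/dT2)
= (84.8 - 64.3) / ln(84.8 / 64.3) = 20.5 / 0.276736 = 74.08

74.08 degC


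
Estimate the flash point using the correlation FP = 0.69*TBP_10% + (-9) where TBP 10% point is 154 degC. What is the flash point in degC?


FP = 0.69 * 154 + (-9) = 97.26

97.26 degC


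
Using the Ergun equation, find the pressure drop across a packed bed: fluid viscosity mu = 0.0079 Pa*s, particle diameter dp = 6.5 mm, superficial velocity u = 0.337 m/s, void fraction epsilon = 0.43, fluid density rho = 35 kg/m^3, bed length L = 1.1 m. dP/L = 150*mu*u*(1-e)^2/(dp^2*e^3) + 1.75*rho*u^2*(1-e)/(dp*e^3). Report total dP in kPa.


dp = 6.5 mm = 0.0065 m
Viscous term = 150*0.0079*0.337*(1-0.43)^2 / (0.0065^2*0.43^3) = 38624.8
Inertial term = 1.75*35*0.337^2*(1-0.43) / (0.0065*0.43^3) = 7672.24
dP/L = 38624.8 + 7672.24 = 46297 Pa/m
dP = 46297 * 1.1 / 1000 = 50.93 kPa

50.93 kPa


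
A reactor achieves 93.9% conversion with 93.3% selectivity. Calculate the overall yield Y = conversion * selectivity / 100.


Overall yield = conversion (%) * selectivity (%) / 100
Conversion = 93.9%, Selectivity = 93.3%
Y = 93.9 * 93.3 / 100
= 87.6087 %

87.6087 %


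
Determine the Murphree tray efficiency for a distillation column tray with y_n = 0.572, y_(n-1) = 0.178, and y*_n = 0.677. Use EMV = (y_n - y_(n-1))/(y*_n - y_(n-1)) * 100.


Murphree vapor efficiency: EMV = (y_n - y_(n-1)) / (y*_n - y_(n-1)) * 100
EMV = (0.572 - 0.178) / (0.677 - 0.178) * 100 = 0.394 / 0.499 * 100 = 78.96

78.96 %


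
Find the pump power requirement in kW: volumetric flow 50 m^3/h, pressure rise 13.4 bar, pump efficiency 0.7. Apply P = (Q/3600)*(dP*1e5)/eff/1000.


Q = 50 / 3600 = 0.0138889 m^3/s
P = 0.0138889 * (13.4 * 1e5) / 0.7 / 1000 = 26.59

26.59 kW


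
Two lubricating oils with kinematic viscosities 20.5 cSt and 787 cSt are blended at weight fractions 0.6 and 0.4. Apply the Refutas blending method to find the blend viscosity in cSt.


Refutas method: VBN_i = 14.534*ln(ln(visc_i + 0.8)) + 10.975, blended linearly by mass fraction; since VBN is linear in VBI_i = ln(ln(visc_i + 0.8)) and the fractions sum to 1, blend VBI directly: visc = exp(exp(VBI_blend)) - 0.8
VBI_1 = ln(ln(20.5 + 0.8)) = 1.11799
VBI_2 = ln(ln(787 + 0.8)) = 1.89751
VBI_blend = 0.6 * 1.11799 + 0.4 * 1.89751 = 1.4298
visc_blend = exp(exp(1.4298)) - 0.8 = 64.43

64.43 cSt


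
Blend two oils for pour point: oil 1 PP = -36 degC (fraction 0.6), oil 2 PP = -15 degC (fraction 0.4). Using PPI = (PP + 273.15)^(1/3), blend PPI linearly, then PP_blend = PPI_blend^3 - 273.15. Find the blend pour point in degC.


PPI_1 = (-36 + 273.15)^(1/3) = 6.189768
PPI_2 = (-15 + 273.15)^(1/3) = 6.36733
PPI_blend = 0.6 * 6.189768 + 0.4 * 6.36733 = 6.260793
PP_blend = 6.260793^3 - 273.15 = 245.4076 - 273.15 = -27.74

-27.74 degC


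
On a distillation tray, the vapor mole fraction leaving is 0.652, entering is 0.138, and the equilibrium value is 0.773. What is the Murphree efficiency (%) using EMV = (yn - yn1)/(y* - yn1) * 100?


Murphree vapor efficiency: EMV = (y_n - y_(n-1)) / (y*_n - y_(n-1)) * 100
EMV = (0.652 - 0.138) / (0.773 - 0.138) * 100 = 0.514 / 0.635 * 100 = 80.94

80.94 %


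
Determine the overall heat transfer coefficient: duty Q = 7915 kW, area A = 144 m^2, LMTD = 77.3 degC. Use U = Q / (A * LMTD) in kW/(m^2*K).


From Q = U*A*LMTD, U = Q / (A * LMTD)
U = 7915 / (144 * 77.3) = 7915 / 11131.2 = 0.7111

0.7111 kW/(m^2*K)


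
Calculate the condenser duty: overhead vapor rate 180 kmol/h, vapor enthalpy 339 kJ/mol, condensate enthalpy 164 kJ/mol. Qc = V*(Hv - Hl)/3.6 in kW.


Qc = 180 * (339 - 164) / 3.6 = 180 * 175 / 3.6 = 8750

8750 kW


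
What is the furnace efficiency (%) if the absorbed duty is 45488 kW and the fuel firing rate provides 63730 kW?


Furnace efficiency = Q_absorbed / Q_fuel * 100
= 45488 / 63730 * 100 = 71.38

71.38 %


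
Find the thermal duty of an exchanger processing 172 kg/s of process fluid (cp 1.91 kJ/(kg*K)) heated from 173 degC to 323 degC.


Q = m_dot * cp * delta_T
delta_T = 323 - 173 = 150 K
Q = 172 * 1.91 * 150
= 328.52 * 150
= 49278 kW

49278 kW


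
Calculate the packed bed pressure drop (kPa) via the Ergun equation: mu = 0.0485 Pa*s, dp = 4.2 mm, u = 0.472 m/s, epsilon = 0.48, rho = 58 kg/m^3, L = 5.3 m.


dp = 4.2 mm = 0.0042 m
Viscous term = 150*0.0485*0.472*(1-0.48)^2 / (0.0042^2*0.48^3) = 475948
Inertial term = 1.75*58*0.472^2*(1-0.48) / (0.0042*0.48^3) = 25315.1
dP/L = 475948 + 25315.1 = 501263 Pa/m
dP = 501263 * 5.3 / 1000 = 2657 kPa

2657 kPa


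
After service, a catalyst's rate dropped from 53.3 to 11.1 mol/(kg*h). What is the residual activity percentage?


Activity (%) = (rate_used / rate_fresh) * 100
rate_used = 11.1, rate_fresh = 53.3
= (11.1 / 53.3) * 100
= 0.2083 * 100 = 20.83

20.83 %


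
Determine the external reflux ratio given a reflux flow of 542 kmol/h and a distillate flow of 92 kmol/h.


Reflux ratio definition: R = L / D (liquid returned / distillate withdrawn)
L = 542 kmol/h, D = 92 kmol/h
R = 542 / 92 = 5.891

5.891


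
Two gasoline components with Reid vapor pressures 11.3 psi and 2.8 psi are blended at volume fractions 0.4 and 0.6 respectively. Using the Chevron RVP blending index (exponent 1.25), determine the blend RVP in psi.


Chevron index: RVP_blend = (sum xi*RVPi^1.25)^(1/1.25)
RVP^1.25 terms: 0.4 * 11.3^1.25 + 0.6 * 2.8^1.25 = 10.4604
RVP_blend = 10.4604^(1/1.25) = 6.541

6.541 psi


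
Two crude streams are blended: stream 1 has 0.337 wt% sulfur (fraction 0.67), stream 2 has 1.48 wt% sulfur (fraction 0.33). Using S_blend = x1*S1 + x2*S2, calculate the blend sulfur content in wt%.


Linear sulfur blending: S_blend = x1*S1 + x2*S2
Contribution 1: 0.67 * 0.337 = 0.22579 wt%
Contribution 2: 0.33 * 1.48 = 0.4884 wt%
S_blend = 0.22579 + 0.4884 = 0.71419

0.71419 wt%


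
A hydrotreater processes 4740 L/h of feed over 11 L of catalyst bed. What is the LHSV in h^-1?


LHSV = volumetric feed rate / catalyst volume
= 4740 L/h / 11 L
= 430.9 h^-1

430.9 h^-1


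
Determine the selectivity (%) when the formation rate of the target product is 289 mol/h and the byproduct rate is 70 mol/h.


Selectivity = desired / (desired + undesired) * 100
Total products = 289 + 70 = 359 mol/h
S = 289 / 359 * 100
= 0.8050 * 100
= 80.50 %

80.50 %


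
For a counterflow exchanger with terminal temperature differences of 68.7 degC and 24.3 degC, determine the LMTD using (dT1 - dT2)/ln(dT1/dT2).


LMTD = (dT1 - dT2) / ln(dT1/dT2)
= (68.7 - 24.3) / ln(68.7 / 24.3) = 44.4 / 1.03927 = 42.72

42.72 degC


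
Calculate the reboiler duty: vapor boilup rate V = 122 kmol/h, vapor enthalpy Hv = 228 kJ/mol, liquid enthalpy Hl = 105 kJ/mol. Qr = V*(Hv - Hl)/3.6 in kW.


Qr = 122 * (228 - 105) / 3.6 = 122 * 123 / 3.6 = 4168

4168 kW


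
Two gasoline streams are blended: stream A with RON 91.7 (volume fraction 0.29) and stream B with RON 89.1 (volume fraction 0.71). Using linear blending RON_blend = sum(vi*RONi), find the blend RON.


Linear blending: RON_blend = sum(vi * RONi)
Contribution 1: 0.29 * 91.7 = 26.593
Contribution 2: 0.71 * 89.1 = 63.261
RON_blend = 26.593 + 63.261 = 89.854

89.854


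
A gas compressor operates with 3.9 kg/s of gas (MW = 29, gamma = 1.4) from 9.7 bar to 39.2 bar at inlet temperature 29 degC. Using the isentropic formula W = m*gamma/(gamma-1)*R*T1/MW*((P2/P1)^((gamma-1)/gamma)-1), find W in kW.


Isentropic work: W = m*(gamma/(gamma-1))*(R*T1/MW)*((P2/P1)^((gamma-1)/gamma) - 1)
T1 = 29 + 273.15 = 302.15 K
Pressure ratio = 39.2 / 9.7 = 4.04124
Exponent = (1.4 - 1)/1.4 = 0.285714
(P2/P1)^exp - 1 = 4.04124^0.285714 - 1 = 0.490355
W = 3.9 * 1.4 / 0.4 * 8.314 * 302.15 / 29 * 0.490355 = 579.8

579.8 kW


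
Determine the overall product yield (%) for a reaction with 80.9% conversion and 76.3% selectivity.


Overall yield = conversion (%) * selectivity (%) / 100
Conversion = 80.9%, Selectivity = 76.3%
Y = 80.9 * 76.3 / 100
= 61.7267 %

61.7267 %


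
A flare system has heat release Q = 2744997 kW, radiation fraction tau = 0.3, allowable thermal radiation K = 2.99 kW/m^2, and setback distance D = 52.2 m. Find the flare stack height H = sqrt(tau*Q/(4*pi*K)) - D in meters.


tau*Q/(4*pi*K) = 0.3 * 2744997 / (4 * pi * 2.99) = 21917
sqrt(21917) = 148.044
H = 148.044 - 52.2 = 95.84

95.84 m


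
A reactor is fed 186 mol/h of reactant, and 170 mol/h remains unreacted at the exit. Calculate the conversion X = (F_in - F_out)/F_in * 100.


X = (F_in - F_out) / F_in * 100
Moles reacted = 186 - 170 = 16
X = 16 / 186 * 100
= 0.08602 * 100
= 8.602 %

8.602 %


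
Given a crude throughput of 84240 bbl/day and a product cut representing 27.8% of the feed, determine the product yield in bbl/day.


Crude throughput = 84240 bbl/day
Fraction yield = 27.8%
yield = throughput * fraction / 100
yield = 84240 * 27.8 / 100 = 23418.72

23418.72 bbl/day


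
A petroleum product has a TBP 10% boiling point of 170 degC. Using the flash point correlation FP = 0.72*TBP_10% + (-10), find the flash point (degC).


FP = 0.72 * 170 + (-10) = 112.4

112.4 degC


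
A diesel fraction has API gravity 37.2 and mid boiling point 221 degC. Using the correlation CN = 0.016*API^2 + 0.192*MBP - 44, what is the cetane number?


CN = 0.016 * 37.2^2 + 0.192 * 221 - 44
CN = 22.14144 + 42.432 - 44 = 20.57344

20.57344


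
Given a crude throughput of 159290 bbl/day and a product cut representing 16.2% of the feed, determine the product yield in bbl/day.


Crude throughput = 159290 bbl/day
Fraction yield = 16.2%
yield = throughput * fraction / 100
yield = 159290 * 16.2 / 100 = 25804.98

25804.98 bbl/day


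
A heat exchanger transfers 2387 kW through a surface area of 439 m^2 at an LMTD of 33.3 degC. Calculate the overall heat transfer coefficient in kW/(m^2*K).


From Q = U*A*LMTD, U = Q / (A * LMTD)
U = 2387 / (439 * 33.3) = 2387 / 14618.7 = 0.1633

0.1633 kW/(m^2*K)


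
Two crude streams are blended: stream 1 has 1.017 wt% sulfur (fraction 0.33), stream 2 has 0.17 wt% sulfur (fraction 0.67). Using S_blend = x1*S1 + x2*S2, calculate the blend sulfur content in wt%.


Linear sulfur blending: S_blend = x1*S1 + x2*S2
Contribution 1: 0.33 * 1.017 = 0.33561 wt%
Contribution 2: 0.67 * 0.17 = 0.1139 wt%
S_blend = 0.33561 + 0.1139 = 0.44951

0.44951 wt%
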